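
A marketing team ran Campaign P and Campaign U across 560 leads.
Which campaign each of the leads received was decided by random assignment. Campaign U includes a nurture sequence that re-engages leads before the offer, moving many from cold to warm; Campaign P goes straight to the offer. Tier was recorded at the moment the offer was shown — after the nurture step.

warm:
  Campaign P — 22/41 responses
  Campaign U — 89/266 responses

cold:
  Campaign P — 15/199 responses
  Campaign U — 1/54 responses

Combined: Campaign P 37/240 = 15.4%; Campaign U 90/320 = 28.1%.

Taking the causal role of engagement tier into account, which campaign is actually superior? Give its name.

Campaign U

The stratified and pooled comparisons disagree (Campaign P wins within each engagement tier; Campaign U wins overall), so the answer turns on the causal role of engagement tier.
The distribution of engagement tier is itself part of what the campaign does — it is an intermediate outcome. Holding it fixed would remove that part of the effect; the total effect is the pooled difference.
Pooled: Campaign P 15.4% vs Campaign U 28.1%; Campaign U is higher overall.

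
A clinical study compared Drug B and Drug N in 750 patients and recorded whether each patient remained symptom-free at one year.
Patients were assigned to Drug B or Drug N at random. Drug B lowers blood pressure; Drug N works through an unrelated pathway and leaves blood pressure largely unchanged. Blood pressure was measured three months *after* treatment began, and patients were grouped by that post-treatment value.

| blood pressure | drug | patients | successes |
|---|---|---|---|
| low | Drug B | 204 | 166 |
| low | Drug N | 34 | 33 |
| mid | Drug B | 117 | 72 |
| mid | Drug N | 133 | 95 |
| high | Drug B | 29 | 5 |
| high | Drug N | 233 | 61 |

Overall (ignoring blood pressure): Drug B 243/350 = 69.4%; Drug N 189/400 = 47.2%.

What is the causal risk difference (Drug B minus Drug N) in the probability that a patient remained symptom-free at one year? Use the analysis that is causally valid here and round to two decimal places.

+0.22

Blood pressure here is a post-treatment variable shaped by the drug; conditioning on it would introduce bias rather than remove it. The overall comparison is the causal one.
The causal difference is the pooled difference: 0.694 − 0.472 = +0.222.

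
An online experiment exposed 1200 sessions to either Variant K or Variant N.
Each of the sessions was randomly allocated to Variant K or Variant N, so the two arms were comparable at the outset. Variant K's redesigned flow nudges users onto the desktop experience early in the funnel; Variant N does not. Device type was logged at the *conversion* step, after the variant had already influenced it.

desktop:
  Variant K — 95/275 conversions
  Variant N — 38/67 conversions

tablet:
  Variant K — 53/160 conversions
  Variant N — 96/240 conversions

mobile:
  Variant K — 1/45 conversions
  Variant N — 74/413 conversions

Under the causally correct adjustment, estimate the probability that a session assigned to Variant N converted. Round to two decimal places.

0.29

Device type lies on the pathway variant → device type → outcome, so adjusting for it blocks the indirect effect. For the total causal effect of variant, use the unadjusted pooled rates.
So P(outcome | do(Variant N)) is just the pooled rate for Variant N: 208/720 = 0.289.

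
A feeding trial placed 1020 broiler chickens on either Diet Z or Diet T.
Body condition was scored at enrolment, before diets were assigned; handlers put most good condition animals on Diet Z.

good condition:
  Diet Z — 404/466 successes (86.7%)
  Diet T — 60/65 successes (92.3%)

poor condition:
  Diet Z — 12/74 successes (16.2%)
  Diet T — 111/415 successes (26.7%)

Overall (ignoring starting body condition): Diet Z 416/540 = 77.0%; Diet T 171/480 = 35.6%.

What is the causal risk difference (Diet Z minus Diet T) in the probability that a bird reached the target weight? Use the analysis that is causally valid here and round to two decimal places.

-0.08

Starting body condition is set before the diet has any effect — it is not caused by the diet — and it independently drives the outcome. That makes it a confounder, so the causal comparison is within starting body condition levels.
Adjusting over the population distribution of starting body condition: 0.521·(0.867−0.923) + 0.479·(0.162−0.267) = -0.080.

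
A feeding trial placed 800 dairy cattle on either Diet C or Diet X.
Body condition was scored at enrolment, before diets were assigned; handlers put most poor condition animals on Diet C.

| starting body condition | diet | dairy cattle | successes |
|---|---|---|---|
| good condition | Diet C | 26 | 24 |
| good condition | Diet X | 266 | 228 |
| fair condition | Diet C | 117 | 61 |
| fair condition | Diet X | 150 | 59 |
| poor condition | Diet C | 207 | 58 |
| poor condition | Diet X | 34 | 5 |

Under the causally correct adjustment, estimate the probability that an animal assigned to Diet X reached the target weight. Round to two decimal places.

0.49

The stratified and pooled comparisons disagree (Diet C wins within each starting body condition; Diet X wins overall), so the answer turns on the causal role of starting body condition.
Starting body condition differs across diets for reasons unrelated to any effect of the diet itself, and it separately predicts the outcome — a classic confounder. We must compare within starting body condition levels.
Standardising Diet X to the population starting body condition mix: 0.365·228/266 + 0.334·59/150 + 0.301·5/34 = 0.488.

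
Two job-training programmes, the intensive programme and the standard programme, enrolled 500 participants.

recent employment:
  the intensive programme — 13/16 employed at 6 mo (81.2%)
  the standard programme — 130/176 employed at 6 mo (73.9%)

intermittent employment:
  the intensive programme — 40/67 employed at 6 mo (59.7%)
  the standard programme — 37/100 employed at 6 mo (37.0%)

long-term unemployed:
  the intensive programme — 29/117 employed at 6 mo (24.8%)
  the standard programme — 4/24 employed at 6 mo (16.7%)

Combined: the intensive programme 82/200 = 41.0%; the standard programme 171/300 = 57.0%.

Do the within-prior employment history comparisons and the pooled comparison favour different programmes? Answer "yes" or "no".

yes

Within each prior employment history level (recent employment 81.2% vs 73.9%; intermittent employment 59.7% vs 37.0%; long-term unemployed 24.8% vs 16.7%), the intensive programme has the higher rate every time. Pooled: 41.0% vs 57.0% — the standard programme has the higher rate overall. The two comparisons disagree.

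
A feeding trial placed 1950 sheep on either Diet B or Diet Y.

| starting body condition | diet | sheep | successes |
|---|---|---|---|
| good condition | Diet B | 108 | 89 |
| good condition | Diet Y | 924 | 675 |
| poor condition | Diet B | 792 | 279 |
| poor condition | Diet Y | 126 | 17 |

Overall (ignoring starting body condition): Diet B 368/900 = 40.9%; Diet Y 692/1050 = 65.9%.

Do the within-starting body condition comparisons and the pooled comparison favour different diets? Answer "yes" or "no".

yes

Within each starting body condition level (good condition 82.4% vs 73.1%; poor condition 35.2% vs 13.5%), Diet B has the higher rate every time. Pooled: 40.9% vs 65.9% — Diet Y has the higher rate overall. The two comparisons disagree.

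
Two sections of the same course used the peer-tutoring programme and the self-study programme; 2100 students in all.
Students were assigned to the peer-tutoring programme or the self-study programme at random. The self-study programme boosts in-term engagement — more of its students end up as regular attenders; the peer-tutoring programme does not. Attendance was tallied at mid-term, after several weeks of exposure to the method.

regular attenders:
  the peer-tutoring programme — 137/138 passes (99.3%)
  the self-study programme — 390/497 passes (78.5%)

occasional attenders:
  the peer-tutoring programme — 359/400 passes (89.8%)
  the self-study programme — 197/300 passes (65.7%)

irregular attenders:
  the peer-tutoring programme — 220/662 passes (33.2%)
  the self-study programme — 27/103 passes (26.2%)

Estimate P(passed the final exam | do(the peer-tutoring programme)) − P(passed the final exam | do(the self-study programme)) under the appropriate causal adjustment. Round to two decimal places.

-0.09

Mid-term attendance is recorded after the teaching method and is itself shifted by it — it sits on the causal path from teaching method to outcome. Conditioning on a mediator would strip out part of the effect we want; the pooled comparison gives the total causal effect.
The causal difference is the pooled difference: 0.597 − 0.682 = -0.086.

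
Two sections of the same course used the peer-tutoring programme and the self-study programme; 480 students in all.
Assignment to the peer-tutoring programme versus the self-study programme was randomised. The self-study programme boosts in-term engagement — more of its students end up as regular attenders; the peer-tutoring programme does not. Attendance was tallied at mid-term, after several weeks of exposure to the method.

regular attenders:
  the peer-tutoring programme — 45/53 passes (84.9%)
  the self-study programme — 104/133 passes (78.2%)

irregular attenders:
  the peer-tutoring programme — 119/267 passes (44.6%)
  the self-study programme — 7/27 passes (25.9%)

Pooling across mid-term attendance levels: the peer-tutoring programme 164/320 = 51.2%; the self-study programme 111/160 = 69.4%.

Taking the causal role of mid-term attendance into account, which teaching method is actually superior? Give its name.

the peer-tutoring programme is higher inside every mid-term attendance stratum but the self-study programme is higher in aggregate. Whether to stratify depends on how mid-term attendance relates to the teaching method.
Mid-term attendance here is a post-treatment variable shaped by the teaching method; conditioning on it would introduce bias rather than remove it. The overall comparison is the causal one.
Pooled: the peer-tutoring programme 51.2% vs the self-study programme 69.4%; the self-study programme is higher overall.

the self-study programme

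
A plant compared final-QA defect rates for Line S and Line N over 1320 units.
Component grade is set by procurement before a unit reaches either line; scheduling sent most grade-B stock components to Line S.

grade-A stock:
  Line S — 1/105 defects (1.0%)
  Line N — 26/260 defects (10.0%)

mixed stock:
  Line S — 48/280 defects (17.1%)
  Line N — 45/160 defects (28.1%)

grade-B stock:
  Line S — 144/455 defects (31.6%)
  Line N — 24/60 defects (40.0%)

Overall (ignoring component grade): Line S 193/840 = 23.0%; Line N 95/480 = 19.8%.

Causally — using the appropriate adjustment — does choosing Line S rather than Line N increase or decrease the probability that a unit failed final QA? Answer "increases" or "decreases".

Component grade is set before the line has any effect — it is not caused by the line — and it independently drives the outcome. That makes it a confounder, so the causal comparison is within component grade levels.
Within each level — grade-A stock: 1.0% vs 10.0%; mixed stock: 17.1% vs 28.1%; grade-B stock: 31.6% vs 40.0% — Line S is lower every time.

decreases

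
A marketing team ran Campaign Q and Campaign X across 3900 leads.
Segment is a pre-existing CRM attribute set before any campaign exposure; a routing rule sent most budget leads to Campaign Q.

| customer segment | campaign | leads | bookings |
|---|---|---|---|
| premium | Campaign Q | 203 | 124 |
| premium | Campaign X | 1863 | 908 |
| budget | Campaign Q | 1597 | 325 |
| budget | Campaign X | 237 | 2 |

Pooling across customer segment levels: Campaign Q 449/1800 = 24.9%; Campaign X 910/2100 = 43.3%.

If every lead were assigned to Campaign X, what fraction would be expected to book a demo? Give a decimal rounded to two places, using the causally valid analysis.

0.26

The stratified and pooled comparisons disagree (Campaign Q wins within each customer segment; Campaign X wins overall), so the answer turns on the causal role of customer segment.
Nothing the campaign does changes customer segment; the imbalance is an allocation artefact. With customer segment also predicting the outcome, the pooled figure is confounded, and the within-stratum comparison is the causal one.
Standardising Campaign X to the population customer segment mix: 0.530·908/1863 + 0.470·2/237 = 0.262.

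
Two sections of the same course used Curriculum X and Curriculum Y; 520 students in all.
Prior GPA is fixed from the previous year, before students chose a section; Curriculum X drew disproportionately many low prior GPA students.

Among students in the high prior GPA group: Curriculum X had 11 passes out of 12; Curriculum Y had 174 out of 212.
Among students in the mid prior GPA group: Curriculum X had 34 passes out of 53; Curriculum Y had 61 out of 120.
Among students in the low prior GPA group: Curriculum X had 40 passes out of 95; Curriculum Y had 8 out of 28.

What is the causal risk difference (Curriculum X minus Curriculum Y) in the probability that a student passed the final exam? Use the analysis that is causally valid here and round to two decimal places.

+0.12

Curriculum X is higher inside every prior GPA band stratum but Curriculum Y is higher in aggregate. Whether to stratify depends on how prior GPA band relates to the teaching method.
Here prior GPA band is a common cause — it drives both which teaching method a case falls under and the outcome. The crude comparison mixes populations; the stratum-specific rates are the causally relevant ones.
Adjusting over the population distribution of prior GPA band: 0.431·(0.917−0.821) + 0.333·(0.642−0.508) + 0.237·(0.421−0.286) = +0.118.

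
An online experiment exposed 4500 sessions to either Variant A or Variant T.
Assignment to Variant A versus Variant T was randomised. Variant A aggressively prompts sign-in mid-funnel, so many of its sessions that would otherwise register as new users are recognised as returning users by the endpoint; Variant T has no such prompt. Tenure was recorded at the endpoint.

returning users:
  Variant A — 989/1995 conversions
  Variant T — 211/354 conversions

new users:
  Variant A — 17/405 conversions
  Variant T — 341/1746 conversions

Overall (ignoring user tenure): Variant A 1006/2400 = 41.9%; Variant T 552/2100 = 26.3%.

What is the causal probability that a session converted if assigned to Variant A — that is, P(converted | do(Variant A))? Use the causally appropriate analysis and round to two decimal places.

0.42

Within every user tenure level Variant T has the higher rate, yet pooled Variant A does — Simpson's reversal.
Because the variant influences user tenure, user tenure is a post-treatment mediator, not a confounder. Stratifying on it would bias the estimate; the causal effect is the crude pooled difference.
So P(outcome | do(Variant A)) is just the pooled rate for Variant A: 1006/2400 = 0.419.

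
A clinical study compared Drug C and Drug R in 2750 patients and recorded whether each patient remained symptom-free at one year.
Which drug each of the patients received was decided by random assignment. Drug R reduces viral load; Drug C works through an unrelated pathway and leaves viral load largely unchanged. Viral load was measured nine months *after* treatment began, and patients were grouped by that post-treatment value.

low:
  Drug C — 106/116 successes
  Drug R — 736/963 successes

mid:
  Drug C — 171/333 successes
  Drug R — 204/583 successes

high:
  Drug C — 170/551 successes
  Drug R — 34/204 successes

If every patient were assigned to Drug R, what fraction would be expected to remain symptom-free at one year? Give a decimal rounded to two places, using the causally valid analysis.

0.56

Drug C is higher inside every viral load stratum but Drug R is higher in aggregate. Whether to stratify depends on how viral load relates to the drug.
The distribution of viral load is itself part of what the drug does — it is an intermediate outcome. Holding it fixed would remove that part of the effect; the total effect is the pooled difference.
So P(outcome | do(Drug R)) is just the pooled rate for Drug R: 974/1750 = 0.557.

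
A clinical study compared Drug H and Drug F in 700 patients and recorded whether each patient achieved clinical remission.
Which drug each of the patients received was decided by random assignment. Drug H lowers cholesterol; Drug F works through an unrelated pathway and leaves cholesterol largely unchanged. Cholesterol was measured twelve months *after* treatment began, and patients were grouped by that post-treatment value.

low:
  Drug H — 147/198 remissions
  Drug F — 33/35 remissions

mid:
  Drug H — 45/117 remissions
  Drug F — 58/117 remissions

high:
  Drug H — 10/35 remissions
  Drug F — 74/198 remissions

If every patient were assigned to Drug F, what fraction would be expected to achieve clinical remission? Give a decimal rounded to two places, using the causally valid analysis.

0.47

Drug F is higher inside every cholesterol stratum but Drug H is higher in aggregate. Whether to stratify depends on how cholesterol relates to the drug.
Cholesterol is recorded after the drug and is itself shifted by it — it sits on the causal path from drug to outcome. Conditioning on a mediator would strip out part of the effect we want; the pooled comparison gives the total causal effect.
So P(outcome | do(Drug F)) is just the pooled rate for Drug F: 165/350 = 0.471.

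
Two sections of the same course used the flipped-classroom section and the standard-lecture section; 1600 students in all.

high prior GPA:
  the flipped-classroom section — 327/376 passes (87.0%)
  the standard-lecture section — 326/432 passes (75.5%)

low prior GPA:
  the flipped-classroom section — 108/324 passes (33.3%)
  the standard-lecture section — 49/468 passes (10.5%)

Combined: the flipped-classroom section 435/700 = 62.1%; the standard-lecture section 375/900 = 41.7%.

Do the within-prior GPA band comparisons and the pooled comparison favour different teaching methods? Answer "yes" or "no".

no

Within each prior GPA band level (high prior GPA 87.0% vs 75.5%; low prior GPA 33.3% vs 10.5%), the flipped-classroom section has the higher rate every time. Pooled: 62.1% vs 41.7% — the flipped-classroom section has the higher rate overall. They agree.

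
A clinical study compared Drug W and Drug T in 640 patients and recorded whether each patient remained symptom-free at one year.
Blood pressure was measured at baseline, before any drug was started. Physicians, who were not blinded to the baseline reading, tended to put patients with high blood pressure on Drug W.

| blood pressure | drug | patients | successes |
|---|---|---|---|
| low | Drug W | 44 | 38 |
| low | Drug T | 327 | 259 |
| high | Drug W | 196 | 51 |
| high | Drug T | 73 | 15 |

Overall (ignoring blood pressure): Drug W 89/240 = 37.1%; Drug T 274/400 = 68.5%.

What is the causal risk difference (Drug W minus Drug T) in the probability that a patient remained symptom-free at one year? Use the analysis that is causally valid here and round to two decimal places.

Drug W is higher inside every blood pressure stratum but Drug T is higher in aggregate. Whether to stratify depends on how blood pressure relates to the drug.
Blood pressure differs across drugs for reasons unrelated to any effect of the drug itself, and it separately predicts the outcome — a classic confounder. We must compare within blood pressure levels.
Adjusting over the population distribution of blood pressure: 0.580·(0.864−0.792) + 0.420·(0.260−0.205) = +0.064.

+0.06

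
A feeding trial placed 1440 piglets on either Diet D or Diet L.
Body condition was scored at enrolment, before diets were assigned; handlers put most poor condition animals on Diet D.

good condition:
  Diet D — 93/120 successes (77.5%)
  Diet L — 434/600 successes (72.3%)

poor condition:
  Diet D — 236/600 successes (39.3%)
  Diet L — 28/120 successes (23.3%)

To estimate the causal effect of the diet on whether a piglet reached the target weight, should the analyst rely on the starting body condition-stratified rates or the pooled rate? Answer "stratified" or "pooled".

stratified

The starting body condition-specific comparison favours Diet D throughout, but the pooled figures favour Diet L. The question is whether to condition on starting body condition.
The imbalance in starting body condition arose from how piglets were allocated, not from anything the diet did; and starting body condition independently affects the outcome. The pooled gap is confounded — condition on starting body condition.
Within each level — good condition: 77.5% vs 72.3%; poor condition: 39.3% vs 23.3% — Diet D is higher every time.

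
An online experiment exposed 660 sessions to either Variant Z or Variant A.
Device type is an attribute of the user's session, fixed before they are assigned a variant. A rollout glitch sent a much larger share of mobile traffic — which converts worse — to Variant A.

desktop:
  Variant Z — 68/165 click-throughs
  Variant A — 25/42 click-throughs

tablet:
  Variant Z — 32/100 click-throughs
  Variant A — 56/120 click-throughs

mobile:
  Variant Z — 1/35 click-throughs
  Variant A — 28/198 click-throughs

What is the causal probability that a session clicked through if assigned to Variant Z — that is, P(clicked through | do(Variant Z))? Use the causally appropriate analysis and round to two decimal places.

0.25

Device type differs across variants for reasons unrelated to any effect of the variant itself, and it separately predicts the outcome — a classic confounder. We must compare within device type levels.
Standardising Variant Z to the population device type mix: 0.314·68/165 + 0.333·32/100 + 0.353·1/35 = 0.246.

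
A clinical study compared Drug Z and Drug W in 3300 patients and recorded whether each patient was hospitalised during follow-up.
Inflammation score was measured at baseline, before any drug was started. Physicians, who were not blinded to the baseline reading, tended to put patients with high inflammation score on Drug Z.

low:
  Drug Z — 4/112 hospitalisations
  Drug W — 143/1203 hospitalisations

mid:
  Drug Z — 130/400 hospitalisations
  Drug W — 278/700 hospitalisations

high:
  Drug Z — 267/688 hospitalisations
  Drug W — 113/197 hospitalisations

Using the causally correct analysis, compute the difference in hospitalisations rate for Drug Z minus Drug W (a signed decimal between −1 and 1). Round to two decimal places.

-0.11

Inflammation score is set before the drug has any effect — it is not caused by the drug — and it independently drives the outcome. That makes it a confounder, so the causal comparison is within inflammation score levels.
Adjusting over the population distribution of inflammation score: 0.398·(0.036−0.119) + 0.333·(0.325−0.397) + 0.268·(0.388−0.574) = -0.107.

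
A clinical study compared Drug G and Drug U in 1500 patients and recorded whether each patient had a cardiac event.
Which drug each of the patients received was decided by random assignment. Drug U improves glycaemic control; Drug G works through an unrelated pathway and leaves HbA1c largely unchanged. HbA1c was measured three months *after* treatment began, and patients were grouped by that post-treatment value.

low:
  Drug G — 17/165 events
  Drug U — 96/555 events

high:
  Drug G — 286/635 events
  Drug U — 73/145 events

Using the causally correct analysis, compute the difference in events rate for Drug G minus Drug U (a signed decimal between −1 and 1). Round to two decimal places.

HbA1c is downstream of the drug. One should not condition on a consequence of treatment, so the overall rates are the right comparison.
The causal difference is the pooled difference: 0.379 − 0.241 = +0.137.

+0.14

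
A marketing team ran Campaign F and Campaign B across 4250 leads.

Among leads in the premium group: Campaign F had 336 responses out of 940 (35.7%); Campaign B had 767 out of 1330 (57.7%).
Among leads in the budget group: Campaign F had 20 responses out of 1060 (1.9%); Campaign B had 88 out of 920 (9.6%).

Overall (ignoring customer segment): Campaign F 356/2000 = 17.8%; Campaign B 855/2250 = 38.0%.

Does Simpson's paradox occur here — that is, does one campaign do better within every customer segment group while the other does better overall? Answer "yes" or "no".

no

Within each customer segment level (premium 35.7% vs 57.7%; budget 1.9% vs 9.6%), Campaign B has the higher rate every time. Pooled: 17.8% vs 38.0% — Campaign B has the higher rate overall. They agree.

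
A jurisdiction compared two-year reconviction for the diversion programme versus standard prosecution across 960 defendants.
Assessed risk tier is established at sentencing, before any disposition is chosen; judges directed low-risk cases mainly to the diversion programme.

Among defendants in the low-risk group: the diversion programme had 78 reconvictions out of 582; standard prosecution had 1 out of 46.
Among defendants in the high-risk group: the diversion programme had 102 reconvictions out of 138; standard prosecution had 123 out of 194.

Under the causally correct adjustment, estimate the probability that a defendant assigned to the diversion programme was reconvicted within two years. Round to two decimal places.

Nothing the disposition does changes assessed risk tier; the imbalance is an allocation artefact. With assessed risk tier also predicting the outcome, the pooled figure is confounded, and the within-stratum comparison is the causal one.
Standardising the diversion programme to the population assessed risk tier mix: 0.654·78/582 + 0.346·102/138 = 0.343.

0.34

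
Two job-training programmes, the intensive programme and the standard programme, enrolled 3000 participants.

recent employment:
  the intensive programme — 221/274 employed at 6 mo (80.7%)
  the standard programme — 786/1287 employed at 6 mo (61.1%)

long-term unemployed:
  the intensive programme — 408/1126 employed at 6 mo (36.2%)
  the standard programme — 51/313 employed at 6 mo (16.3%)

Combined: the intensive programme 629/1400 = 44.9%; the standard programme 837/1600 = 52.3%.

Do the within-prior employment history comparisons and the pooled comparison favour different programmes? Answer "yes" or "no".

Within each prior employment history level (recent employment 80.7% vs 61.1%; long-term unemployed 36.2% vs 16.3%), the intensive programme has the higher rate every time. Pooled: 44.9% vs 52.3% — the standard programme has the higher rate overall. The two comparisons disagree.

yes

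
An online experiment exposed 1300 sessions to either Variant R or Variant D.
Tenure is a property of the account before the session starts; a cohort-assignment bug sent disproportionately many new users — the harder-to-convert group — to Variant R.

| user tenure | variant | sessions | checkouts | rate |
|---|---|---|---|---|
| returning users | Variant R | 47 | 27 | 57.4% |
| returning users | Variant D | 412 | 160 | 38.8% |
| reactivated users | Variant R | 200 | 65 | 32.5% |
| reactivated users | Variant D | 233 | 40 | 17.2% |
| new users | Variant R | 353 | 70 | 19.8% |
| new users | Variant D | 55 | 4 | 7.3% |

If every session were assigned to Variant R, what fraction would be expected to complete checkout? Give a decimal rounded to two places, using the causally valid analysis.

0.37

Here user tenure is a common cause — it drives both which variant a case falls under and the outcome. The crude comparison mixes populations; the stratum-specific rates are the causally relevant ones.
Standardising Variant R to the population user tenure mix: 0.353·27/47 + 0.333·65/200 + 0.314·70/353 = 0.373.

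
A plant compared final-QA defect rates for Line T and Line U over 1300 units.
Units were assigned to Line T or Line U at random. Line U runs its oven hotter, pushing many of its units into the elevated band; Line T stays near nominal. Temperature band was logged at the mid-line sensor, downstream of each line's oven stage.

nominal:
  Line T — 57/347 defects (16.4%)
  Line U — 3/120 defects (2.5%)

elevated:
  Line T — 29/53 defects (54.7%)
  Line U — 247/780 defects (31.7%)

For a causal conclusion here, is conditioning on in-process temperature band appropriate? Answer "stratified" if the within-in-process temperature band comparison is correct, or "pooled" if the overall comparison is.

pooled

Line U is lower inside every in-process temperature band stratum but Line T is lower in aggregate. Whether to stratify depends on how in-process temperature band relates to the line.
In-process temperature band is downstream of the line. One should not condition on a consequence of treatment, so the overall rates are the right comparison.
Pooled: Line T 21.5% vs Line U 27.8%; Line T is lower overall.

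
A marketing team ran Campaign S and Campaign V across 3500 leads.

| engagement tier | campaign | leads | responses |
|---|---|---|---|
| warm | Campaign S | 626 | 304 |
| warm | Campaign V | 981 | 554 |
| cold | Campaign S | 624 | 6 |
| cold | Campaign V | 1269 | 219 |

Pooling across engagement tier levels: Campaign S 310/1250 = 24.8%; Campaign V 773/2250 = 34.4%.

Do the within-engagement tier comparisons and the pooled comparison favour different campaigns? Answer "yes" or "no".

Within each engagement tier level (warm 48.6% vs 56.5%; cold 1.0% vs 17.3%), Campaign V has the higher rate every time. Pooled: 24.8% vs 34.4% — Campaign V has the higher rate overall. They agree.

no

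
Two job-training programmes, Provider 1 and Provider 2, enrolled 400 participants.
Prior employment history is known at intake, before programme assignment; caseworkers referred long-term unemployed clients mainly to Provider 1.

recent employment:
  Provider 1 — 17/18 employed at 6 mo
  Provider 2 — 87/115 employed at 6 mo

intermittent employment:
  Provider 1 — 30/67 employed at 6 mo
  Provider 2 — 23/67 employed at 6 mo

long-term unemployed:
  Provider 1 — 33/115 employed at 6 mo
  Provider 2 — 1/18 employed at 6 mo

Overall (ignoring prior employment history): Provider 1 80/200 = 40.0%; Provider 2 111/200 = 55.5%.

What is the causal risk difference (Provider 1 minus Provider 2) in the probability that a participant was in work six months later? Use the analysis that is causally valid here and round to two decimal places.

+0.17

Prior employment history is set before the programme has any effect — it is not caused by the programme — and it independently drives the outcome. That makes it a confounder, so the causal comparison is within prior employment history levels.
Adjusting over the population distribution of prior employment history: 0.333·(0.944−0.757) + 0.335·(0.448−0.343) + 0.333·(0.287−0.056) = +0.174.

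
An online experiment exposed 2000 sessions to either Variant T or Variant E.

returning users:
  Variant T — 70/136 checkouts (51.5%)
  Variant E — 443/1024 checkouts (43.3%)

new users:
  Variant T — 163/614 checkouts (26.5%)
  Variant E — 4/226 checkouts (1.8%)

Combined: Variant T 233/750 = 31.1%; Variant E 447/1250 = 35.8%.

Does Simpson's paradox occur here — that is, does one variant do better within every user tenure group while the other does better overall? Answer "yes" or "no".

yes

Within each user tenure level (returning users 51.5% vs 43.3%; new users 26.5% vs 1.8%), Variant T has the higher rate every time. Pooled: 31.1% vs 35.8% — Variant E has the higher rate overall. The two comparisons disagree.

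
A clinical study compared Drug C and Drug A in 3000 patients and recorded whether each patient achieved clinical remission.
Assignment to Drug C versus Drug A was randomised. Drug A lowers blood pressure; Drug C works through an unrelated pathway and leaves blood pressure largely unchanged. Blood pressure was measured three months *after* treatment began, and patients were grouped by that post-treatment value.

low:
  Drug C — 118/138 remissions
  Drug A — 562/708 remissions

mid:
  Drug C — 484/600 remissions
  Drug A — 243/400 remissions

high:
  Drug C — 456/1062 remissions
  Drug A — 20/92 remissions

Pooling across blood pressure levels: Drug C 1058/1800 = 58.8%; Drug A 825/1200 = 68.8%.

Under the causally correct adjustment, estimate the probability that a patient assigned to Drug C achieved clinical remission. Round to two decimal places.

0.59

Stratifying would compare drugs among patients the drugs themselves sorted into blood pressure groups — a form of selection on an intermediate. The unconditioned pooled rates give the total causal effect.
So P(outcome | do(Drug C)) is just the pooled rate for Drug C: 1058/1800 = 0.588.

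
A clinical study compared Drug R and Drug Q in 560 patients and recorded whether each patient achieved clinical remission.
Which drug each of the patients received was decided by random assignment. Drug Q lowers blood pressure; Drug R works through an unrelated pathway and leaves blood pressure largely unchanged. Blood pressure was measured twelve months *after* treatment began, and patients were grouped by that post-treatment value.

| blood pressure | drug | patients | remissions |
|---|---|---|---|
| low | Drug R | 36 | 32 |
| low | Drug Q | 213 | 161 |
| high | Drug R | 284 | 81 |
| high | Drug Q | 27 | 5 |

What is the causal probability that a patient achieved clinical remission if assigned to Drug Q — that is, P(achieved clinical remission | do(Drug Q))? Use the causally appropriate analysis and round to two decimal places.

The distribution of blood pressure is itself part of what the drug does — it is an intermediate outcome. Holding it fixed would remove that part of the effect; the total effect is the pooled difference.
So P(outcome | do(Drug Q)) is just the pooled rate for Drug Q: 166/240 = 0.692.

0.69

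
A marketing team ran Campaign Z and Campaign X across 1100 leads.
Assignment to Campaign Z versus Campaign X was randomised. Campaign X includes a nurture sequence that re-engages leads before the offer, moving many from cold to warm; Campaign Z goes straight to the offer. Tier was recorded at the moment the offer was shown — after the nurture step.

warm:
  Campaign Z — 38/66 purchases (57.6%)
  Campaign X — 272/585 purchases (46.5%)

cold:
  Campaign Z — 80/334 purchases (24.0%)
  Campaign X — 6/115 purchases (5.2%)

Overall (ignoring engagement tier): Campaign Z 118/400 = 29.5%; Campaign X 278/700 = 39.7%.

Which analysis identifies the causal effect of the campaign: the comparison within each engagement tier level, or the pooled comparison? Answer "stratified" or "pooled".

pooled

Campaign Z is higher inside every engagement tier stratum but Campaign X is higher in aggregate. Whether to stratify depends on how engagement tier relates to the campaign.
The distribution of engagement tier is itself part of what the campaign does — it is an intermediate outcome. Holding it fixed would remove that part of the effect; the total effect is the pooled difference.
Pooled: Campaign Z 29.5% vs Campaign X 39.7%; Campaign X is higher overall.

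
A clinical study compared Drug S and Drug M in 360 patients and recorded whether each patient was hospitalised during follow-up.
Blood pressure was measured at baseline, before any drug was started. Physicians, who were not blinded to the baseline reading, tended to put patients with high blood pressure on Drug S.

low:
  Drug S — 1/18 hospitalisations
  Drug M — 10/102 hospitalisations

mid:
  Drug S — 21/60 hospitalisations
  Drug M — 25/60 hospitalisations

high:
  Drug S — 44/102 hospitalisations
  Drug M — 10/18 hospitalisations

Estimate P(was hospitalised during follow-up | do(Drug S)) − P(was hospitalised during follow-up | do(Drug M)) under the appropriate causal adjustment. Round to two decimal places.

The imbalance in blood pressure arose from how patients were allocated, not from anything the drug did; and blood pressure independently affects the outcome. The pooled gap is confounded — condition on blood pressure.
Adjusting over the population distribution of blood pressure: 0.333·(0.056−0.098) + 0.333·(0.350−0.417) + 0.333·(0.431−0.556) = -0.078.

-0.08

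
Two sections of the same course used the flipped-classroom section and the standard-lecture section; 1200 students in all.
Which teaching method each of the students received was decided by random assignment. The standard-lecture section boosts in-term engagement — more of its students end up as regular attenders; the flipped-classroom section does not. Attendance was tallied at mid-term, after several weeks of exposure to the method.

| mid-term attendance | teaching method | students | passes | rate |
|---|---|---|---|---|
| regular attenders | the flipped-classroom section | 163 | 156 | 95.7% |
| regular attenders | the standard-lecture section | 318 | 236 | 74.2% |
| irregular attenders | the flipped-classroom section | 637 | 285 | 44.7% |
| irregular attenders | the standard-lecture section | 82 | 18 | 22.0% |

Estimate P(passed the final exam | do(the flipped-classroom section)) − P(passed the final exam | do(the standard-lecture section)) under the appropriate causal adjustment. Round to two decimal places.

Within every mid-term attendance level the flipped-classroom section has the higher rate, yet pooled the standard-lecture section does — Simpson's reversal.
Mid-term attendance here is a post-treatment variable shaped by the teaching method; conditioning on it would introduce bias rather than remove it. The overall comparison is the causal one.
The causal difference is the pooled difference: 0.551 − 0.635 = -0.084.

-0.08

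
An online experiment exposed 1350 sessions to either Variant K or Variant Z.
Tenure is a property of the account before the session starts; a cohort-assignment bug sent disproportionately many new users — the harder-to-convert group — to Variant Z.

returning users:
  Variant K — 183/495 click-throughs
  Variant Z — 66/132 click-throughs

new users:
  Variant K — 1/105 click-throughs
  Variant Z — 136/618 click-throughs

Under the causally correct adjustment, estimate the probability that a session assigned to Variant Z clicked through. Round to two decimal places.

Within every user tenure level Variant Z has the higher rate, yet pooled Variant K does — Simpson's reversal.
User tenure is set before the variant has any effect — it is not caused by the variant — and it independently drives the outcome. That makes it a confounder, so the causal comparison is within user tenure levels.
Standardising Variant Z to the population user tenure mix: 0.464·66/132 + 0.536·136/618 = 0.350.

0.35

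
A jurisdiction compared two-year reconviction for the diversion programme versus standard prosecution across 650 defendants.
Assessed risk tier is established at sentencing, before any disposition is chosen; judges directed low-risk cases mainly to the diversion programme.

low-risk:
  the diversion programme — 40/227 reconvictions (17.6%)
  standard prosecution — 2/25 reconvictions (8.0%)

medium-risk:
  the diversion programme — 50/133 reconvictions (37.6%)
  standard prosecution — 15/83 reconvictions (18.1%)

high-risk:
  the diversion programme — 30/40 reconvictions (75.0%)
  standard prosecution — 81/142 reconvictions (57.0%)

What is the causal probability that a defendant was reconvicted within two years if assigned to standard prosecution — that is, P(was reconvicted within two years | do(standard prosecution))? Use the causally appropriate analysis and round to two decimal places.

Here assessed risk tier is a common cause — it drives both which disposition a case falls under and the outcome. The crude comparison mixes populations; the stratum-specific rates are the causally relevant ones.
Standardising standard prosecution to the population assessed risk tier mix: 0.388·2/25 + 0.332·15/83 + 0.280·81/142 = 0.251.

0.25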